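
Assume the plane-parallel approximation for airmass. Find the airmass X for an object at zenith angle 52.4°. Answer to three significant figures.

X = sec z = 1/cos 52.4° = 1/0.6101 = 1.6390.

1.64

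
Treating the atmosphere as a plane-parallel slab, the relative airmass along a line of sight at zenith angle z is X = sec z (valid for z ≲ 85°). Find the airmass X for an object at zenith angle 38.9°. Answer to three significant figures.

1.28

X = sec z = 1/cos 38.9° = 1/0.7782 = 1.2849.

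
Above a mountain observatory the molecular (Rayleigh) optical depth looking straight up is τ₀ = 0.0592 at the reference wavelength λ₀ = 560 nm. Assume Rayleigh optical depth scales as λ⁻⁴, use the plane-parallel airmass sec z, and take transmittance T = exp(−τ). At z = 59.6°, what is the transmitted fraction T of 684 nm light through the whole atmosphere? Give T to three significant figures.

0.949

sec 59.6° = 1.9762.
τ = 0.0592 × (560/684)⁴ × 1.9762 = 0.0592 × 0.4493 × 1.9762 = 0.0526.
T = exp(−0.0526) = 0.9488.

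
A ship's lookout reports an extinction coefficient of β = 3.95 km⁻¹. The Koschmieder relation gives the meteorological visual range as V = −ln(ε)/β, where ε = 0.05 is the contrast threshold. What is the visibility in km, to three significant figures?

0.758 km

V = −ln(0.05) / 3.95 = 2.996 / 3.95 = 0.7584 km.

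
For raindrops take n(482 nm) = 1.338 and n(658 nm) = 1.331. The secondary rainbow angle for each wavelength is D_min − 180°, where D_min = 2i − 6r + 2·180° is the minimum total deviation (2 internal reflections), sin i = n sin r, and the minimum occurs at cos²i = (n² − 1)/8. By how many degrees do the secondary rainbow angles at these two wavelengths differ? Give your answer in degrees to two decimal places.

1.83°

At 482 nm (n = 1.338): cos²i = 0.09878 → i = 71.682°, r = 45.195°, D_min = 232.193°, rainbow angle = 52.193°.
At 658 nm (n = 1.331): cos²i = 0.09645 → i = 71.907°, r = 45.575°, D_min = 230.365°, rainbow angle = 50.365°.
Angular width = |52.193° − 50.365°| = 1.828°.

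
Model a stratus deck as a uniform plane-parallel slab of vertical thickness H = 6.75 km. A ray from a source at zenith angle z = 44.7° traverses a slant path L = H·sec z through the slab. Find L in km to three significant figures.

sec z = 1/cos 44.7° = 1.4069.
L = 6.75 × 1.4069 = 9.496 km.

9.50 km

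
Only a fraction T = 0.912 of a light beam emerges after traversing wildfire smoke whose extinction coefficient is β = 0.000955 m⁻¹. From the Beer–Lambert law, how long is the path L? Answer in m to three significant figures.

96.5 m

Beer–Lambert: T = exp(−βL) ⇒ L = −ln(T)/β = −ln(0.912)/0.000955 = 0.0921/0.000955 = 96.46 m.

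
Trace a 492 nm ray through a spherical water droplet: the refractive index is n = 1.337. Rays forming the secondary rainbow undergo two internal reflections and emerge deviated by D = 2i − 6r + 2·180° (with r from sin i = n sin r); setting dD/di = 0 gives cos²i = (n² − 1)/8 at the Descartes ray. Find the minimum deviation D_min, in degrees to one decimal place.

231.9°

cos²i = (1.78757 − 1)/8 = 0.09845; i = arccos(0.31376) = 71.714°.
sin r = sin 71.714°/1.337 = 0.71017; r = 45.249°.
D_min = 2·71.714° − 6·45.249° + 360° = 231.934°.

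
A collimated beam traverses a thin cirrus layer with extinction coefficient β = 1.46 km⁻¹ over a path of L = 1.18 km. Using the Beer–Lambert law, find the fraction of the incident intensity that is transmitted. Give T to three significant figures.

0.179

τ = β·L = 1.46 × 1.18 = 1.7228.
T = exp(−1.7228) = 0.1786.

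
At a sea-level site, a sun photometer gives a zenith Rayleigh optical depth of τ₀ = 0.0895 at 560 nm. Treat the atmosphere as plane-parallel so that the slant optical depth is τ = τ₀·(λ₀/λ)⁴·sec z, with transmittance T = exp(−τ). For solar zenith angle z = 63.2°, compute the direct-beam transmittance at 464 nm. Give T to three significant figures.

0.656

sec 63.2° = 2.2179.
τ = 0.0895 × (560/464)⁴ × 2.2179 = 0.0895 × 2.1217 × 2.2179 = 0.4212.
T = exp(−0.4212) = 0.6563.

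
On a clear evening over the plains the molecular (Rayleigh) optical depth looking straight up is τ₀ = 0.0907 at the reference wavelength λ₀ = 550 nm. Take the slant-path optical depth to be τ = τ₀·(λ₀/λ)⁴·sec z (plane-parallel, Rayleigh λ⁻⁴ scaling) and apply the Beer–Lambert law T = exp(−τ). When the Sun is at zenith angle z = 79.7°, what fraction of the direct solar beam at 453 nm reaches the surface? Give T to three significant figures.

0.332

sec 79.7° = 5.5928.
τ = 0.0907 × (550/453)⁴ × 5.5928 = 0.0907 × 2.1730 × 5.5928 = 1.1023.
T = exp(−1.1023) = 0.3321.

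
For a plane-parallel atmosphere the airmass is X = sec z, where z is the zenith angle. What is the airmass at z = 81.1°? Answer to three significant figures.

6.46

X = sec z = 1/cos 81.1° = 1/0.1547 = 6.4637.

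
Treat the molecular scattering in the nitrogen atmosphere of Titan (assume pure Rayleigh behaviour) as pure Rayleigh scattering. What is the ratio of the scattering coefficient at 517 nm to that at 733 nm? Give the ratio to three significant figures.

4.04

Rayleigh scattering ∝ λ⁻⁴, so the ratio of coefficients is the inverse fourth power of the wavelength ratio.
σ(517)/σ(733) = (733/517)⁴ = (1.4178)⁴ = 4.041.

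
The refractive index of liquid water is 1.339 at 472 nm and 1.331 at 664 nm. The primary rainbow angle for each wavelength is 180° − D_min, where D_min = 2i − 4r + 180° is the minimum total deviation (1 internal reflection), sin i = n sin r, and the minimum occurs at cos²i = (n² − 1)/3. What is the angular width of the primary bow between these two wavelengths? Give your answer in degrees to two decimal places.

At 472 nm (n = 1.339): cos²i = 0.26431 → i = 59.062°, r = 39.834°, D_min = 138.786°, rainbow angle = 41.214°.
At 664 nm (n = 1.331): cos²i = 0.25719 → i = 59.527°, r = 40.356°, D_min = 137.630°, rainbow angle = 42.370°.
Angular width = |41.214° − 42.370°| = 1.156°.

1.16°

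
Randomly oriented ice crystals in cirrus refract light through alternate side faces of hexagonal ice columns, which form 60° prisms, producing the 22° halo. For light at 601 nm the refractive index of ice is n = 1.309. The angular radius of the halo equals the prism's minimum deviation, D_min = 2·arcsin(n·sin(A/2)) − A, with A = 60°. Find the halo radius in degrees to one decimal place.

21.8°

n·sin(A/2) = 1.309 × sin 30° = 1.309 × 0.5000 = 0.6545.
D_min = 2·arcsin(0.6545) − 60° = 2 × 40.882° − 60° = 21.763°.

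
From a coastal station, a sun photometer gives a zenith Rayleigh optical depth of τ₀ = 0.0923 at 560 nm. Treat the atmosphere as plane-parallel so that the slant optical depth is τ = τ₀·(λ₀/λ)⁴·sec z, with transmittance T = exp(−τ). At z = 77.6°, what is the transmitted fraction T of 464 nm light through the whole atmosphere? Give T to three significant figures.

sec 77.6° = 4.6569.
τ = 0.0923 × (560/464)⁴ × 4.6569 = 0.0923 × 2.1217 × 4.6569 = 0.9120.
T = exp(−0.9120) = 0.4017.

0.402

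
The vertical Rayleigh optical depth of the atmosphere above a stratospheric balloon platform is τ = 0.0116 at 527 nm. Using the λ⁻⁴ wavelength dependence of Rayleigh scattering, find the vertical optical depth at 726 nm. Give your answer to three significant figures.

0.00322

τ(726 nm) = τ(527 nm) × (527/726)⁴ = 0.0116 × (0.7259)⁴ = 0.0116 × 0.2776 = 0.0032.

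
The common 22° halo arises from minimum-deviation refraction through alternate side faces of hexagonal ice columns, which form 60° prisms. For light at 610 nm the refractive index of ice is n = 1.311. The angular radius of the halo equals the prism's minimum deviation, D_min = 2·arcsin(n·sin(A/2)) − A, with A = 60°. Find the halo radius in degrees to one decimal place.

n·sin(A/2) = 1.311 × sin 30° = 1.311 × 0.5000 = 0.6555.
D_min = 2·arcsin(0.6555) − 60° = 2 × 40.958° − 60° = 21.915°.

21.9°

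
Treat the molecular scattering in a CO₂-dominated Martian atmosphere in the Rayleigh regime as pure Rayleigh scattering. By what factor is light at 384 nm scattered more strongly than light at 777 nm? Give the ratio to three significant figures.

Rayleigh scattering ∝ λ⁻⁴, so the ratio of coefficients is the inverse fourth power of the wavelength ratio.
σ(384)/σ(777) = (777/384)⁴ = (2.0234)⁴ = 16.76.

16.8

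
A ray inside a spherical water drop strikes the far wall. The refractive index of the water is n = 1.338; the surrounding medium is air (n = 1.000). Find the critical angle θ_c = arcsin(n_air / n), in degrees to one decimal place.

sin θ_c = n_air / n = 1.000 / 1.338 = 0.7474.
θ_c = arcsin(0.7474) = 48.36°.

48.4°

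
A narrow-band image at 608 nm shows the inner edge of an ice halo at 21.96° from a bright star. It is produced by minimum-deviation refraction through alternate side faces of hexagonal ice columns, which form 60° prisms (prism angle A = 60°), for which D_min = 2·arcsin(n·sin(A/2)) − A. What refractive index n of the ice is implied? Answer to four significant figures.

Rearranging: n = sin((D_min + A)/2) / sin(A/2).
(D_min + A)/2 = (21.96° + 60°)/2 = 40.980°.
n = sin 40.980° / sin 30° = 0.6558 / 0.5000 = 1.3116.

1.312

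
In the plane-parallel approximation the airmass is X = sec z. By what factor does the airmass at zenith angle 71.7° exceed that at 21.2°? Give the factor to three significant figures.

X(71.7°)/X(21.2°) = sec 71.7° / sec 21.2° = cos 21.2° / cos 71.7° = 0.9323/0.3140 = 2.9693.

2.97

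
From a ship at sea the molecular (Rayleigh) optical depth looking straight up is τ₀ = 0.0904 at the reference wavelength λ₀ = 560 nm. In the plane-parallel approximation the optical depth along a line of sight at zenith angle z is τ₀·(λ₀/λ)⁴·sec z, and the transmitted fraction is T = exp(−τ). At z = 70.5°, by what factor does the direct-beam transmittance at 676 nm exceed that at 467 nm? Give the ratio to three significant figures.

1.54

Airmass: sec 70.5° = 2.9957.
τ(676 nm) = 0.0904 × (560/676)⁴ × 2.9957 = 0.0904 × 0.4709 × 2.9957 = 0.1275.
τ(467 nm) = 0.0904 × (560/467)⁴ × 2.9957 = 0.0904 × 2.0677 × 2.9957 = 0.5600.
T(676)/T(467) = exp(τ_B − τ_A) = exp(0.4324) = 1.5410.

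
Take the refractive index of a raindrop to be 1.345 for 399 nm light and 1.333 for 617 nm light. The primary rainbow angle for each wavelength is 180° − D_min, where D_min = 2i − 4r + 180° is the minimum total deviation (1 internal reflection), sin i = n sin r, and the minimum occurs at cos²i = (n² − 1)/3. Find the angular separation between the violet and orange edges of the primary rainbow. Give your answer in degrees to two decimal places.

1.71°

At 399 nm (n = 1.345): cos²i = 0.26967 → i = 58.715°, r = 39.448°, D_min = 139.635°, rainbow angle = 40.365°.
At 617 nm (n = 1.333): cos²i = 0.25896 → i = 59.410°, r = 40.225°, D_min = 137.922°, rainbow angle = 42.078°.
Angular width = |40.365° − 42.078°| = 1.713°.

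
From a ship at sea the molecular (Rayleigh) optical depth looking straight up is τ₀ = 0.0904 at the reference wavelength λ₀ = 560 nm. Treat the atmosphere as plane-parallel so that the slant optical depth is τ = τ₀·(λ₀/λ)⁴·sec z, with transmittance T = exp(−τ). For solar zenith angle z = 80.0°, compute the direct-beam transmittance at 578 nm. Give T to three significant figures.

sec 80.0° = 5.7588.
τ = 0.0904 × (560/578)⁴ × 5.7588 = 0.0904 × 0.8811 × 5.7588 = 0.4587.
T = exp(−0.4587) = 0.6321.

0.632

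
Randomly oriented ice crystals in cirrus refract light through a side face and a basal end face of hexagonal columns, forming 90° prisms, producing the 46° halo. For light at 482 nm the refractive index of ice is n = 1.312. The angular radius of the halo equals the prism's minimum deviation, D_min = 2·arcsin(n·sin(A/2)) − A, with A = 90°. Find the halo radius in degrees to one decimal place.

n·sin(A/2) = 1.312 × sin 45° = 1.312 × 0.7071 = 0.9277.
D_min = 2·arcsin(0.9277) − 90° = 2 × 68.083° − 90° = 46.166°.

46.2°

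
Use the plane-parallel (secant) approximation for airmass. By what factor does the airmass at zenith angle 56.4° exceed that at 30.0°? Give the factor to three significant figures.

1.56

X(56.4°)/X(30.0°) = sec 56.4° / sec 30.0° = cos 30.0° / cos 56.4° = 0.8660/0.5534 = 1.5649.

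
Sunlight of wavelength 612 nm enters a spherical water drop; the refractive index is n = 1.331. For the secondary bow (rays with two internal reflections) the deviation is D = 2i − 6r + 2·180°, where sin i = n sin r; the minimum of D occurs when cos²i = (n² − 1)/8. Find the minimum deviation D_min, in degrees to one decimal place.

230.4°

cos²i = (1.77156 − 1)/8 = 0.09645; i = arccos(0.31056) = 71.907°.
sin r = sin 71.907°/1.331 = 0.71417; r = 45.575°.
D_min = 2·71.907° − 6·45.575° + 360° = 230.365°.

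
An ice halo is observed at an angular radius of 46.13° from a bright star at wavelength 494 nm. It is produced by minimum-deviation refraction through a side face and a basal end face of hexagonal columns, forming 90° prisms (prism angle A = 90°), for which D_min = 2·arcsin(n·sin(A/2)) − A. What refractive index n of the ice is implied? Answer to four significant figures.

1.312

Rearranging: n = sin((D_min + A)/2) / sin(A/2).
(D_min + A)/2 = (46.13° + 90°)/2 = 68.065°.
n = sin 68.065° / sin 45° = 0.9276 / 0.7071 = 1.3118.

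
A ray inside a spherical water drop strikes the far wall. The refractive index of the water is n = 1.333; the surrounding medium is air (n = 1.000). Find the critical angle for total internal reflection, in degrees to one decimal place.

sin θ_c = n_air / n = 1.000 / 1.333 = 0.7502.
θ_c = arcsin(0.7502) = 48.61°.

48.6°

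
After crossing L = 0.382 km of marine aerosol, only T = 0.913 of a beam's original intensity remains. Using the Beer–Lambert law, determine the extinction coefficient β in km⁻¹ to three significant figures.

Beer–Lambert: T = exp(−βL) ⇒ β = −ln(T)/L = −ln(0.913)/0.382 = 0.0910/0.382 = 0.2383 km⁻¹.

0.238 km⁻¹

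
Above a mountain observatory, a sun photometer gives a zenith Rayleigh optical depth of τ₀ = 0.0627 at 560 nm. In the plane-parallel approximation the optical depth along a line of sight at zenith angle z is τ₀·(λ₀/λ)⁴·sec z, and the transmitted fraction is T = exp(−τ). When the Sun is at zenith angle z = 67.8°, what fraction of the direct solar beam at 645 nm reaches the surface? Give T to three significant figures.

0.910

sec 67.8° = 2.6466.
τ = 0.0627 × (560/645)⁴ × 2.6466 = 0.0627 × 0.5682 × 2.6466 = 0.0943.
T = exp(−0.0943) = 0.9100.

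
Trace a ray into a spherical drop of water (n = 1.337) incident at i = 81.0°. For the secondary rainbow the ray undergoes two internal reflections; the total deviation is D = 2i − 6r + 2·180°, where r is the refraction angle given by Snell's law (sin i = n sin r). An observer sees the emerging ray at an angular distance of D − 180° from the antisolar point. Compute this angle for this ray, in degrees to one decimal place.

sin r = sin 81.0° / 1.337 = 0.9877/1.337 = 0.7387; r = 47.62°.
D = 2·81.0° − 6·47.62° + 2·180° = 162.00° − 285.74° + 360° = 236.26°.
Angle from antisolar point = D − 180° = 56.26°.

56.3°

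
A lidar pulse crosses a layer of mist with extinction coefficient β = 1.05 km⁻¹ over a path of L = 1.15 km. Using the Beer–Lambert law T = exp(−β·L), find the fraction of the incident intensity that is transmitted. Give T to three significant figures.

τ = β·L = 1.05 × 1.15 = 1.2075.
T = exp(−1.2075) = 0.2989.

0.299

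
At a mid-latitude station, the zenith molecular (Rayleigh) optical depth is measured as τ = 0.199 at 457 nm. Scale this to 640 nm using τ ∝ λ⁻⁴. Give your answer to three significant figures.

τ(640 nm) = τ(457 nm) × (457/640)⁴ = 0.199 × (0.7141)⁴ = 0.199 × 0.2600 = 0.0517.

0.0517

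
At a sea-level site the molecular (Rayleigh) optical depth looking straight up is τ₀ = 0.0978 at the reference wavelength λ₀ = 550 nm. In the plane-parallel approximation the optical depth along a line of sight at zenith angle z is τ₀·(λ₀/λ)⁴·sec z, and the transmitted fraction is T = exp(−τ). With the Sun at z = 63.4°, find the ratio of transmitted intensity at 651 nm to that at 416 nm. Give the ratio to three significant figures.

Airmass: sec 63.4° = 2.2333.
τ(651 nm) = 0.0978 × (550/651)⁴ × 2.2333 = 0.0978 × 0.5095 × 2.2333 = 0.1113.
τ(416 nm) = 0.0978 × (550/416)⁴ × 2.2333 = 0.0978 × 3.0555 × 2.2333 = 0.6674.
T(651)/T(416) = exp(τ_B − τ_A) = exp(0.5561) = 1.7439.

1.74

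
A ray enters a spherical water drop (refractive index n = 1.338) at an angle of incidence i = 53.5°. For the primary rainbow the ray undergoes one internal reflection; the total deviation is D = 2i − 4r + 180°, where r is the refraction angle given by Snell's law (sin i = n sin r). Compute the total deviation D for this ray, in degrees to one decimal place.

139.3°

sin r = sin 53.5° / 1.338 = 0.8039/1.338 = 0.6008; r = 36.93°.
D = 2·53.5° − 4·36.93° + 180° = 107.00° − 147.71° + 180° = 139.29°.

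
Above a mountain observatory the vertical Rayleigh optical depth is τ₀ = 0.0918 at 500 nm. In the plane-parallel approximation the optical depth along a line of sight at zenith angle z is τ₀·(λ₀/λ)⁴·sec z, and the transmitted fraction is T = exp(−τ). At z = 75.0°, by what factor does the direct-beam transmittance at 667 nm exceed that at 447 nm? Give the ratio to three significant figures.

Airmass: sec 75.0° = 3.8637.
τ(667 nm) = 0.0918 × (500/667)⁴ × 3.8637 = 0.0918 × 0.3158 × 3.8637 = 0.1120.
τ(447 nm) = 0.0918 × (500/447)⁴ × 3.8637 = 0.0918 × 1.5655 × 3.8637 = 0.5553.
T(667)/T(447) = exp(τ_B − τ_A) = exp(0.4433) = 1.5578.

1.56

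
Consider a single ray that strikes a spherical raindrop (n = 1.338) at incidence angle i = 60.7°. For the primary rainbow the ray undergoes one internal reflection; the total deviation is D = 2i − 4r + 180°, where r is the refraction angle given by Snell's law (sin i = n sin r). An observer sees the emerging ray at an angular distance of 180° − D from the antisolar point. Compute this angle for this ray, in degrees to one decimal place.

41.3°

sin r = sin 60.7° / 1.338 = 0.8721/1.338 = 0.6518; r = 40.68°.
D = 2·60.7° − 4·40.68° + 180° = 121.40° − 162.70° + 180° = 138.70°.
Angle from antisolar point = 180° − D = 41.30°.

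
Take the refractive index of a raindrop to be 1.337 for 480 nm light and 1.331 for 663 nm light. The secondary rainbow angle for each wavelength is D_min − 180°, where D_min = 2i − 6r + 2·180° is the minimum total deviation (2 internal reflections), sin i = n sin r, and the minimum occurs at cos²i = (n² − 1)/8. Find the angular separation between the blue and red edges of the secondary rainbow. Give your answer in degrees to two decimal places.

1.57°

At 480 nm (n = 1.337): cos²i = 0.09845 → i = 71.714°, r = 45.249°, D_min = 231.934°, rainbow angle = 51.934°.
At 663 nm (n = 1.331): cos²i = 0.09645 → i = 71.907°, r = 45.575°, D_min = 230.365°, rainbow angle = 50.365°.
Angular width = |51.934° − 50.365°| = 1.569°.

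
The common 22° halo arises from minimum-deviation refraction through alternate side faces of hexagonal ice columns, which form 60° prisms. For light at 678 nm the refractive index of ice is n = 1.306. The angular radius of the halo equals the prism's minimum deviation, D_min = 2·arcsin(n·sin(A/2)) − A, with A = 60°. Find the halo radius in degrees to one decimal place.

n·sin(A/2) = 1.306 × sin 30° = 1.306 × 0.5000 = 0.6530.
D_min = 2·arcsin(0.6530) − 60° = 2 × 40.768° − 60° = 21.536°.

21.5°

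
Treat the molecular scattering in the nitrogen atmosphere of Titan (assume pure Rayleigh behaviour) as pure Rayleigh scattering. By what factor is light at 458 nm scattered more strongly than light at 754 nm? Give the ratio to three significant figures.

Rayleigh scattering ∝ λ⁻⁴, so the ratio of coefficients is the inverse fourth power of the wavelength ratio.
σ(458)/σ(754) = (754/458)⁴ = (1.6463)⁴ = 7.346.

7.35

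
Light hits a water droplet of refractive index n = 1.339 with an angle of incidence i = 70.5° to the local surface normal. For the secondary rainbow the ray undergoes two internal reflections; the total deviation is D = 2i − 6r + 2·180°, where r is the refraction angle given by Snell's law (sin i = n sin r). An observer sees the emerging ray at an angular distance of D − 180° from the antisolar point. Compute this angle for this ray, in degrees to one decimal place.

52.5°

sin r = sin 70.5° / 1.339 = 0.9426/1.339 = 0.7040; r = 44.75°.
D = 2·70.5° − 6·44.75° + 2·180° = 141.00° − 268.49° + 360° = 232.51°.
Angle from antisolar point = D − 180° = 52.51°.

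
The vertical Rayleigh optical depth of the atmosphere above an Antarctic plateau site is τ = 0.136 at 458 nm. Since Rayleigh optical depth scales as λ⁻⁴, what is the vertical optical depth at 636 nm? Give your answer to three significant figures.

τ(636 nm) = τ(458 nm) × (458/636)⁴ = 0.136 × (0.7201)⁴ = 0.136 × 0.2689 = 0.0366.

0.0366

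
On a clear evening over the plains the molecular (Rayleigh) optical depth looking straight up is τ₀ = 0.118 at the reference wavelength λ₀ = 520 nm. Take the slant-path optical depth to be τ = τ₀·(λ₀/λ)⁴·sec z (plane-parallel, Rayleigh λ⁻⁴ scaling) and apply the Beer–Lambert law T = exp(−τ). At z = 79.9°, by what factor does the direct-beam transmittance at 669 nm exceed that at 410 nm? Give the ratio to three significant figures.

4.46

Airmass: sec 79.9° = 5.7023.
τ(669 nm) = 0.118 × (520/669)⁴ × 5.7023 = 0.118 × 0.3650 × 5.7023 = 0.2456.
τ(410 nm) = 0.118 × (520/410)⁴ × 5.7023 = 0.118 × 2.5875 × 5.7023 = 1.7411.
T(669)/T(410) = exp(τ_B − τ_A) = exp(1.4954) = 4.4613.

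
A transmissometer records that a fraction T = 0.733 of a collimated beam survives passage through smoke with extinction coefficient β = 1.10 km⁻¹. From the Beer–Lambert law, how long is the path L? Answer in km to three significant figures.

0.282 km

Beer–Lambert: T = exp(−βL) ⇒ L = −ln(T)/β = −ln(0.733)/1.10 = 0.3106/1.10 = 0.2824 km.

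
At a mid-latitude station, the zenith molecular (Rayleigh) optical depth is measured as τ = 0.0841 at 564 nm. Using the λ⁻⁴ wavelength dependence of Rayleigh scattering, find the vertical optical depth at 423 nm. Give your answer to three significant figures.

0.266

τ(423 nm) = τ(564 nm) × (564/423)⁴ = 0.0841 × (1.3333)⁴ = 0.0841 × 3.1605 = 0.2658.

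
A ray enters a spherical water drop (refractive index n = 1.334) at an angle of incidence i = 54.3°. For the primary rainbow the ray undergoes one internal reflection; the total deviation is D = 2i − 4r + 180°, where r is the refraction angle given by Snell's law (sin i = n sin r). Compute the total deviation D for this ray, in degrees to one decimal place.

sin r = sin 54.3° / 1.334 = 0.8121/1.334 = 0.6088; r = 37.50°.
D = 2·54.3° − 4·37.50° + 180° = 108.60° − 150.00° + 180° = 138.60°.

138.6°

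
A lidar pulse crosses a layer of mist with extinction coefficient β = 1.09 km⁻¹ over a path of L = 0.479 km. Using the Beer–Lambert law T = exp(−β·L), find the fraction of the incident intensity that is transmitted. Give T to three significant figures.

0.593

τ = β·L = 1.09 × 0.479 = 0.5221.
T = exp(−0.5221) = 0.5933.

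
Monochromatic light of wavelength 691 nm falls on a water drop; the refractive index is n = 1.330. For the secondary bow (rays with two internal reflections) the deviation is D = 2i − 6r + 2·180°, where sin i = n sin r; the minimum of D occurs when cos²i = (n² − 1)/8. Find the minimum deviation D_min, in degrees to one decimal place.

230.1°

cos²i = (1.76890 − 1)/8 = 0.09611; i = arccos(0.31002) = 71.940°.
sin r = sin 71.940°/1.330 = 0.71483; r = 45.630°.
D_min = 2·71.940° − 6·45.630° + 360° = 230.101°.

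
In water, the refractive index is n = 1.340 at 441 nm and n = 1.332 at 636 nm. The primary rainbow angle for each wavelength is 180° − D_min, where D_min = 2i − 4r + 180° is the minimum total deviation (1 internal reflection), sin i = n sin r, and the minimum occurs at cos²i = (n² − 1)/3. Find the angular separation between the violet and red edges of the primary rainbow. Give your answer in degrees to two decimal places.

1.15°

At 441 nm (n = 1.340): cos²i = 0.26520 → i = 59.004°, r = 39.770°, D_min = 138.929°, rainbow angle = 41.071°.
At 636 nm (n = 1.332): cos²i = 0.25807 → i = 59.469°, r = 40.290°, D_min = 137.776°, rainbow angle = 42.224°.
Angular width = |41.071° − 42.224°| = 1.153°.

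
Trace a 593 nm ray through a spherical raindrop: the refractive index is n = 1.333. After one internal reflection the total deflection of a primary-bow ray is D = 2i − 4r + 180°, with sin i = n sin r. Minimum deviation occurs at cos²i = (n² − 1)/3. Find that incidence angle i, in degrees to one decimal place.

59.4°

cos²i = (1.333² − 1)/3 = (1.77689 − 1)/3 = 0.25896.
cos i = 0.50888, so i = 59.410°.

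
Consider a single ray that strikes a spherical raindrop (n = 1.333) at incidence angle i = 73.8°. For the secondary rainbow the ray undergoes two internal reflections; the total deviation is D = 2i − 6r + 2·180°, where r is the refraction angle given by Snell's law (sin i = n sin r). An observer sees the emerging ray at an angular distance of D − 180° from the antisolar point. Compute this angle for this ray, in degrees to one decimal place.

51.1°

sin r = sin 73.8° / 1.333 = 0.9603/1.333 = 0.7204; r = 46.09°.
D = 2·73.8° − 6·46.09° + 2·180° = 147.60° − 276.53° + 360° = 231.07°.
Angle from antisolar point = D − 180° = 51.07°.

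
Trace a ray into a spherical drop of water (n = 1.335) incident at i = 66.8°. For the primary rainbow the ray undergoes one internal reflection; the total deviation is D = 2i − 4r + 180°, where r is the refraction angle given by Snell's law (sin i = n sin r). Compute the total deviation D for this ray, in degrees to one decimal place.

139.6°

sin r = sin 66.8° / 1.335 = 0.9191/1.335 = 0.6885; r = 43.51°.
D = 2·66.8° − 4·43.51° + 180° = 133.60° − 174.04° + 180° = 139.56°.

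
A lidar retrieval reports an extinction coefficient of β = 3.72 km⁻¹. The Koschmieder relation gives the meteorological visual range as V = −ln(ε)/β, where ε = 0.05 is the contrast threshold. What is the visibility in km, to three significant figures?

0.805 km

V = −ln(0.05) / 3.72 = 2.996 / 3.72 = 0.8053 km.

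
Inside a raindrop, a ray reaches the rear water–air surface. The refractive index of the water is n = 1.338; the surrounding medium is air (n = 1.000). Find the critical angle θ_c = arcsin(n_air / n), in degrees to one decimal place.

sin θ_c = n_air / n = 1.000 / 1.338 = 0.7474.
θ_c = arcsin(0.7474) = 48.36°.

48.4°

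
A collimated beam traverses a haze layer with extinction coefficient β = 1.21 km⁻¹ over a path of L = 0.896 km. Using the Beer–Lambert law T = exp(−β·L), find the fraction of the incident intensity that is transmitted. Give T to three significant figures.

τ = β·L = 1.21 × 0.896 = 1.0842.
T = exp(−1.0842) = 0.3382.

0.338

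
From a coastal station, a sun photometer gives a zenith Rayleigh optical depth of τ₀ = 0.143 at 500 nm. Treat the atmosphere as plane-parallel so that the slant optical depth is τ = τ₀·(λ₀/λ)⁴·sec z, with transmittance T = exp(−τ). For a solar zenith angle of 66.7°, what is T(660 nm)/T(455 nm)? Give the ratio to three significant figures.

1.50

Airmass: sec 66.7° = 2.5282.
τ(660 nm) = 0.143 × (500/660)⁴ × 2.5282 = 0.143 × 0.3294 × 2.5282 = 0.1191.
τ(455 nm) = 0.143 × (500/455)⁴ × 2.5282 = 0.143 × 1.4583 × 2.5282 = 0.5272.
T(660)/T(455) = exp(τ_B − τ_A) = exp(0.4081) = 1.5040.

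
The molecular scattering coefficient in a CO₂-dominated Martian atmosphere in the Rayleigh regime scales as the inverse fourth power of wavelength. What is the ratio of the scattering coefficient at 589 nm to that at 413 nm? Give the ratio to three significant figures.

0.242

Rayleigh scattering ∝ λ⁻⁴, so the ratio of coefficients is the inverse fourth power of the wavelength ratio.
σ(589)/σ(413) = (413/589)⁴ = (0.7012)⁴ = 0.2417.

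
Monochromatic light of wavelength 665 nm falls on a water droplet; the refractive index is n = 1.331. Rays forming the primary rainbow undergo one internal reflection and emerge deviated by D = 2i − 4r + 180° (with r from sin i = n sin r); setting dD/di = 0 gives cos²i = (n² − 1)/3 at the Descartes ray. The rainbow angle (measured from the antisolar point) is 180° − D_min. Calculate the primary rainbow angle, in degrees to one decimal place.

cos²i = (1.77156 − 1)/3 = 0.25719; i = arccos(0.50714) = 59.527°.
sin r = sin 59.527°/1.331 = 0.64753; r = 40.356°.
D_min = 2·59.527° − 4·40.356° + 180° = 137.630°.
Rainbow angle = 180° − D_min = 42.370°.

42.4°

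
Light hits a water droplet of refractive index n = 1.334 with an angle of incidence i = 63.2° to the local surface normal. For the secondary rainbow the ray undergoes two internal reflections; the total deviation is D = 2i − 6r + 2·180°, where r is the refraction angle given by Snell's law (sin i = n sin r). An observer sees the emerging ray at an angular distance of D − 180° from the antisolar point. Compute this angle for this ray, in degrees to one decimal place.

sin r = sin 63.2° / 1.334 = 0.8926/1.334 = 0.6691; r = 42.00°.
D = 2·63.2° − 6·42.00° + 2·180° = 126.40° − 251.99° + 360° = 234.41°.
Angle from antisolar point = D − 180° = 54.41°.

54.4°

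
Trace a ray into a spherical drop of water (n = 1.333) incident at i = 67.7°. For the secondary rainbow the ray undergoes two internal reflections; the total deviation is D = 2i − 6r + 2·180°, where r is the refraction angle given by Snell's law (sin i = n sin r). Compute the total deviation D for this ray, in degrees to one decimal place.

231.7°

sin r = sin 67.7° / 1.333 = 0.9252/1.333 = 0.6941; r = 43.95°.
D = 2·67.7° − 6·43.95° + 2·180° = 135.40° − 263.72° + 360° = 231.68°.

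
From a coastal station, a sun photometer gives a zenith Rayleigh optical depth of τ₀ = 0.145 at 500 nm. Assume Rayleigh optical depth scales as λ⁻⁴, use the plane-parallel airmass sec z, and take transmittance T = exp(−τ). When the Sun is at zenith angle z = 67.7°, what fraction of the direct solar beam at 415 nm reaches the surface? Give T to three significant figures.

0.447

sec 67.7° = 2.6354.
τ = 0.145 × (500/415)⁴ × 2.6354 = 0.145 × 2.1071 × 2.6354 = 0.8052.
T = exp(−0.8052) = 0.4470.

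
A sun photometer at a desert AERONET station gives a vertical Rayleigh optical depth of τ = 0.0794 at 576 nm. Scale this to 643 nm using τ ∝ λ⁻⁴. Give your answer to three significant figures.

0.0511

τ(643 nm) = τ(576 nm) × (576/643)⁴ = 0.0794 × (0.8958)⁴ = 0.0794 × 0.6439 = 0.0511.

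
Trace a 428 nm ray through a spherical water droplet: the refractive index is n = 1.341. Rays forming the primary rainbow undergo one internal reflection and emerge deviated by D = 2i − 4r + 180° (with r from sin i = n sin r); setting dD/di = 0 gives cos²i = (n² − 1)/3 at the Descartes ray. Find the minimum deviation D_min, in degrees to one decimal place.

139.1°

cos²i = (1.79828 − 1)/3 = 0.26609; i = arccos(0.51584) = 58.946°.
sin r = sin 58.946°/1.341 = 0.63884; r = 39.705°.
D_min = 2·58.946° − 4·39.705° + 180° = 139.071°.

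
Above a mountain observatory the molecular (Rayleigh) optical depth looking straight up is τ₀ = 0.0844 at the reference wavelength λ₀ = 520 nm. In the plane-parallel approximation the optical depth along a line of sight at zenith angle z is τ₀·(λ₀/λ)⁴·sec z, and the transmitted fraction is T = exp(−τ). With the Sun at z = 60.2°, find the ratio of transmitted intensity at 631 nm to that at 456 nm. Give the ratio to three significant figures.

Airmass: sec 60.2° = 2.0122.
τ(631 nm) = 0.0844 × (520/631)⁴ × 2.0122 = 0.0844 × 0.4612 × 2.0122 = 0.0783.
τ(456 nm) = 0.0844 × (520/456)⁴ × 2.0122 = 0.0844 × 1.6910 × 2.0122 = 0.2872.
T(631)/T(456) = exp(τ_B − τ_A) = exp(0.2089) = 1.2323.

1.23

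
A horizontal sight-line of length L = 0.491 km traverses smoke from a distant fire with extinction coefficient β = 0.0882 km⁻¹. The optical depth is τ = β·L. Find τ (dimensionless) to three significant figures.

τ = β·L = 0.0882 × 0.491 = 0.0433.

0.0433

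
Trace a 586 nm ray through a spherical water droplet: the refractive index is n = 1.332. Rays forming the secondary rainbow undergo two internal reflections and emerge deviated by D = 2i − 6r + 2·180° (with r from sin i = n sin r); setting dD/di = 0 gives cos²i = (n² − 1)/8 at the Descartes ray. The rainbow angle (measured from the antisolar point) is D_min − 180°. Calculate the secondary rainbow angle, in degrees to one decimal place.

cos²i = (1.77422 − 1)/8 = 0.09678; i = arccos(0.31109) = 71.875°.
sin r = sin 71.875°/1.332 = 0.71350; r = 45.520°.
D_min = 2·71.875° − 6·45.520° + 360° = 230.628°.
Rainbow angle = D_min − 180° = 50.628°.

50.6°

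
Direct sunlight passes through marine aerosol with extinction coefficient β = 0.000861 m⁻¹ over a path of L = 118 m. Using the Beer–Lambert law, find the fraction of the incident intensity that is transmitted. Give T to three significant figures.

τ = β·L = 0.000861 × 118 = 0.1016.
T = exp(−0.1016) = 0.9034.

0.903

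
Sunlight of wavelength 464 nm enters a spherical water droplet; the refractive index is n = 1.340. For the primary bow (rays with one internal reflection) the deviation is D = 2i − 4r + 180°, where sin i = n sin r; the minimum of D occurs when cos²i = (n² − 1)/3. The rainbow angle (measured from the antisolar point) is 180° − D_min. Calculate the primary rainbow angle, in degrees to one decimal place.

41.1°

cos²i = (1.79560 − 1)/3 = 0.26520; i = arccos(0.51498) = 59.004°.
sin r = sin 59.004°/1.340 = 0.63971; r = 39.770°.
D_min = 2·59.004° − 4·39.770° + 180° = 138.929°.
Rainbow angle = 180° − D_min = 41.071°.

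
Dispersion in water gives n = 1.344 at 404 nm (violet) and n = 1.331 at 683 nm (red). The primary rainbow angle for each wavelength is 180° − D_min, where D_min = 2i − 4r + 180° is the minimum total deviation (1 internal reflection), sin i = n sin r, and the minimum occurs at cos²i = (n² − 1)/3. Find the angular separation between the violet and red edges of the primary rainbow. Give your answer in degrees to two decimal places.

At 404 nm (n = 1.344): cos²i = 0.26878 → i = 58.772°, r = 39.512°, D_min = 139.495°, rainbow angle = 40.505°.
At 683 nm (n = 1.331): cos²i = 0.25719 → i = 59.527°, r = 40.356°, D_min = 137.630°, rainbow angle = 42.370°.
Angular width = |40.505° − 42.370°| = 1.865°.

1.86°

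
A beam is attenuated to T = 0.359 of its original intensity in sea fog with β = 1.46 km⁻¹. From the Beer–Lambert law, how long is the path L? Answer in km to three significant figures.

0.702 km

Beer–Lambert: T = exp(−βL) ⇒ L = −ln(T)/β = −ln(0.359)/1.46 = 1.0244/1.46 = 0.7017 km.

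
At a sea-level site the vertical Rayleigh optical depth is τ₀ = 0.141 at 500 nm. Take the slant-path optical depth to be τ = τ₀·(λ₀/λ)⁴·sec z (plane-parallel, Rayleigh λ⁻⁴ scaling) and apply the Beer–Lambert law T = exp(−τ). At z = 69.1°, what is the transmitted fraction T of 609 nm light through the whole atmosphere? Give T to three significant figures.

0.836

sec 69.1° = 2.8032.
τ = 0.141 × (500/609)⁴ × 2.8032 = 0.141 × 0.4544 × 2.8032 = 0.1796.
T = exp(−0.1796) = 0.8356.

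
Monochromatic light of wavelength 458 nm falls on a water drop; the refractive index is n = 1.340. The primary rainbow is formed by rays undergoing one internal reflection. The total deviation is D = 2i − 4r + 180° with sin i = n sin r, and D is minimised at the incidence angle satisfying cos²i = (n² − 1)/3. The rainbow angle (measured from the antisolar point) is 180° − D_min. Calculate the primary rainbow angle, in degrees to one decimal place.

cos²i = (1.79560 − 1)/3 = 0.26520; i = arccos(0.51498) = 59.004°.
sin r = sin 59.004°/1.340 = 0.63971; r = 39.770°.
D_min = 2·59.004° − 4·39.770° + 180° = 138.929°.
Rainbow angle = 180° − D_min = 41.071°.

41.1°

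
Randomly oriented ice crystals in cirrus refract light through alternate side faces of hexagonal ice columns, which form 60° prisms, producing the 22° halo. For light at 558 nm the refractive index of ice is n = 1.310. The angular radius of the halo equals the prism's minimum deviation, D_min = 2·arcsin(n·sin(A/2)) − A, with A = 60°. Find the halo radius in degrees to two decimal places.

n·sin(A/2) = 1.310 × sin 30° = 1.310 × 0.5000 = 0.6550.
D_min = 2·arcsin(0.6550) − 60° = 2 × 40.920° − 60° = 21.839°.

21.84°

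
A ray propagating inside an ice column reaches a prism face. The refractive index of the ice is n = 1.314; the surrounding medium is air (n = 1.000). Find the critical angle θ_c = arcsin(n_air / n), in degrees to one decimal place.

49.6°

sin θ_c = n_air / n = 1.000 / 1.314 = 0.7610.
θ_c = arcsin(0.7610) = 49.56°.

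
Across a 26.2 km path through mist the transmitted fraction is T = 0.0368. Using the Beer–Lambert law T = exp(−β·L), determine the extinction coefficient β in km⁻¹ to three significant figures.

0.126 km⁻¹

Beer–Lambert: T = exp(−βL) ⇒ β = −ln(T)/L = −ln(0.0368)/26.2 = 3.3023/26.2 = 0.126 km⁻¹.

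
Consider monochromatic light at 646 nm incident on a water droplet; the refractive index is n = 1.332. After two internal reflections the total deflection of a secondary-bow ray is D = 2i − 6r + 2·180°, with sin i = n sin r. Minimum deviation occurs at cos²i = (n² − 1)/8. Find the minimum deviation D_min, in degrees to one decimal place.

cos²i = (1.77422 − 1)/8 = 0.09678; i = arccos(0.31109) = 71.875°.
sin r = sin 71.875°/1.332 = 0.71350; r = 45.520°.
D_min = 2·71.875° − 6·45.520° + 360° = 230.628°.

230.6°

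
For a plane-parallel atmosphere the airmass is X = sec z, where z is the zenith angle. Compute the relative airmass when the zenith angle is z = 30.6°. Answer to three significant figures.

1.16

X = sec z = 1/cos 30.6° = 1/0.8607 = 1.1618.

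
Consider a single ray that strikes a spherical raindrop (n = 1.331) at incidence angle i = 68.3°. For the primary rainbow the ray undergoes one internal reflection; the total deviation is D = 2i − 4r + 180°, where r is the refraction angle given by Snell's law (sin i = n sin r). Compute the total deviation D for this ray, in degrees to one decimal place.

sin r = sin 68.3° / 1.331 = 0.9291/1.331 = 0.6981; r = 44.27°.
D = 2·68.3° − 4·44.27° + 180° = 136.60° − 177.09° + 180° = 139.51°.

139.5°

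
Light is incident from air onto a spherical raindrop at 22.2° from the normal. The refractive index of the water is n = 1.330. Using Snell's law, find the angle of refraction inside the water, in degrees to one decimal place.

16.5°

Snell: sin θ_r = sin θ_i / n = sin 22.2° / 1.330 = 0.3778 / 1.330 = 0.2841.
θ_r = arcsin(0.2841) = 16.50°.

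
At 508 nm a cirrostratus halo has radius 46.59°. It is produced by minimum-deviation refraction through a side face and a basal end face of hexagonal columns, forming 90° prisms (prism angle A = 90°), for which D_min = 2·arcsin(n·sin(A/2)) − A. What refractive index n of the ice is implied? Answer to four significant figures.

Rearranging: n = sin((D_min + A)/2) / sin(A/2).
(D_min + A)/2 = (46.59° + 90°)/2 = 68.295°.
n = sin 68.295° / sin 45° = 0.9291 / 0.7071 = 1.3139.

1.314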